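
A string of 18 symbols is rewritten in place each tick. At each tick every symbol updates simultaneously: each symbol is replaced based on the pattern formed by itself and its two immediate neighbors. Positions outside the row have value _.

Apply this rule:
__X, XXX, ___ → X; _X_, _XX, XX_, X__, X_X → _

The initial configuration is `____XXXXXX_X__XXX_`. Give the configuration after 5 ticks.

XX___XX___XXX____X

XXXX_XXXX____X_X__
_XX___XX__XXX____X
X___XX___X_X__XXX_
__XX___XX____X_X__
XX___XX___XXX____X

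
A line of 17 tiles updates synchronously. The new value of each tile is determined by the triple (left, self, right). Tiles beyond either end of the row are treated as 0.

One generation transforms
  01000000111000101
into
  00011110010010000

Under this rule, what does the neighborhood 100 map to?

0

At position 2 the neighborhood is 100; the next row has 0 there.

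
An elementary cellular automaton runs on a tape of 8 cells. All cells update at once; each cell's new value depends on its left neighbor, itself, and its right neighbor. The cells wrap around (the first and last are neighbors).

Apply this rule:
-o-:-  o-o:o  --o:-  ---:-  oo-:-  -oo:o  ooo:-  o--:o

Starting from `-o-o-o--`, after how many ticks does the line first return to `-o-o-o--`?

8

--o-o-o-
---o-o-o
o---o-o-
-o---o-o
o-o---o-
-o-o---o
o-o-o---
-o-o-o--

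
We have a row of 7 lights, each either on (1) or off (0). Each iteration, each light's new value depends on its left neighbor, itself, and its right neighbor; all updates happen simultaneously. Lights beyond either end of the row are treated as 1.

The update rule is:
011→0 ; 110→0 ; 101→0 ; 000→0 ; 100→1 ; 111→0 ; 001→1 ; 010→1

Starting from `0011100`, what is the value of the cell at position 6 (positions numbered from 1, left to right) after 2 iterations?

0

1100011
0010100
position 6 holds 0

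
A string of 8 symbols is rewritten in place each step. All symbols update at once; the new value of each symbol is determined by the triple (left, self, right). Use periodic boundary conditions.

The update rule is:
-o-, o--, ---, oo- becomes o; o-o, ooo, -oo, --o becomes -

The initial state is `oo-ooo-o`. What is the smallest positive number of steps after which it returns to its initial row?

4

-o---o--
-ooo-ooo
---o---o
oo-ooo-o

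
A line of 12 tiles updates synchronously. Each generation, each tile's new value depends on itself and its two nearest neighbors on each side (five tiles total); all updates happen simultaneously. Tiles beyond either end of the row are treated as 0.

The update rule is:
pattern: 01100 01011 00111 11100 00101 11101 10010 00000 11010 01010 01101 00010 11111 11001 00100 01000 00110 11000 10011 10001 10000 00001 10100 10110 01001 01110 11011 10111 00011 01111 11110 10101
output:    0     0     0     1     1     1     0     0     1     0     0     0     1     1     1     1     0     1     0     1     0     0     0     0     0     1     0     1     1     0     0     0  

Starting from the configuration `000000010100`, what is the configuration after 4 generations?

000000011000

000000010010
000000010011
000000010000
000000011000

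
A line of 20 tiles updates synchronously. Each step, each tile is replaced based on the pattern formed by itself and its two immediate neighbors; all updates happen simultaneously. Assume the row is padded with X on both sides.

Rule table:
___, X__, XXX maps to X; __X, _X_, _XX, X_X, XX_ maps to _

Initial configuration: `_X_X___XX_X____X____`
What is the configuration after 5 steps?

_XXX__XXXX__X_X__XX_

____XX_____XXX__XXX_
XXX___XXXX__X_X__X__
XX_XX__XX_X____X__X_
X____X_____XXX__X___
_XXX__XXXX__X_X__XX_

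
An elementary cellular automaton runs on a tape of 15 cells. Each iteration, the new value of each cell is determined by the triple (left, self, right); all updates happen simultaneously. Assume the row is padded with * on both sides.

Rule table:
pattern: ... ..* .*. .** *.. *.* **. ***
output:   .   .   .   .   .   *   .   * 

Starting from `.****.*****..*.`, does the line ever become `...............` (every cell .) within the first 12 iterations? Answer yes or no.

*.**.*.***....*
.*..*.*.*......
*....*.*.......
......*........
...............
all cells are . at iteration 5

yes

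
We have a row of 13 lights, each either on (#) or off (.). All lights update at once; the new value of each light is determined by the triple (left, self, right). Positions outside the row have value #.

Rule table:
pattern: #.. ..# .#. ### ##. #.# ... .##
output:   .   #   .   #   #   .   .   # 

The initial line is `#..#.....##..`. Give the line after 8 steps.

#.#.....###.#
#......####.#
#.....#####.#
#....######.#
#...#######.#
#..########.#
#.#########.#
#.#########.#

#.#########.#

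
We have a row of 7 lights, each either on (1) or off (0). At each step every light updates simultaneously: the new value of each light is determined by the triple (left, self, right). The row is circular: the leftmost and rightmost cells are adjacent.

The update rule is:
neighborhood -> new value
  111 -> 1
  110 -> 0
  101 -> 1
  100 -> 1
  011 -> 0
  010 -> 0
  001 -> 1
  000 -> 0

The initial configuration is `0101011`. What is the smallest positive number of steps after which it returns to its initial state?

1010100
0101011

2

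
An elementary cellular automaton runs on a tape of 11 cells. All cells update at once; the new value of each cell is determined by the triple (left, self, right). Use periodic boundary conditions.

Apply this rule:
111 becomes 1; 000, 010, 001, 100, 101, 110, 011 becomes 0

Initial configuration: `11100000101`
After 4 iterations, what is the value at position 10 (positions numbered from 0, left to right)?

0

iteration 1: 11000000000
iteration 2: 00000000000
iteration 3: 00000000000  (fixed point — unchanged through iteration 4)
position 10 holds 0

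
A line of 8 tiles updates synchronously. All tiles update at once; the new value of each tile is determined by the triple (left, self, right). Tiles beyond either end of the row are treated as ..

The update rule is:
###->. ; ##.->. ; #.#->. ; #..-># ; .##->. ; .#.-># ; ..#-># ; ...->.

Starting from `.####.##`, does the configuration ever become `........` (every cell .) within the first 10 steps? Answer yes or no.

no

#.......
##......
..#.....
.###....
#...#...
##.###..
......#.
.....###
....#...
...###..
step 10 is ...###.., still not uniform .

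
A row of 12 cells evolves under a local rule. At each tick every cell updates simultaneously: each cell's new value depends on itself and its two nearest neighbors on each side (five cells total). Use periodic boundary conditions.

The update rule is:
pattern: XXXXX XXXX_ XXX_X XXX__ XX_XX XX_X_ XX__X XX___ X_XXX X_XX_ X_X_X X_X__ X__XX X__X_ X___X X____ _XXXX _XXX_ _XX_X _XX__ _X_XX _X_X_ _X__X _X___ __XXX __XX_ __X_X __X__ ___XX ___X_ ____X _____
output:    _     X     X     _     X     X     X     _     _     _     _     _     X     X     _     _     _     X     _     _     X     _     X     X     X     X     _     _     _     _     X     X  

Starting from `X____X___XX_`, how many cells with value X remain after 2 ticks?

_X_X__X__X_X
____XX_XX___
count of X: 4

4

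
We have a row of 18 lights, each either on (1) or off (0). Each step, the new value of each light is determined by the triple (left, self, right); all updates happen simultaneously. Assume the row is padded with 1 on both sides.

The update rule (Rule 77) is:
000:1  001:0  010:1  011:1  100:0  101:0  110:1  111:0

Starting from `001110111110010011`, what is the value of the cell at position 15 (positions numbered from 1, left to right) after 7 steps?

001010100010010010
001010101010010010
001010101010010010  (fixed point — unchanged through step 7)
position 15 holds 0

0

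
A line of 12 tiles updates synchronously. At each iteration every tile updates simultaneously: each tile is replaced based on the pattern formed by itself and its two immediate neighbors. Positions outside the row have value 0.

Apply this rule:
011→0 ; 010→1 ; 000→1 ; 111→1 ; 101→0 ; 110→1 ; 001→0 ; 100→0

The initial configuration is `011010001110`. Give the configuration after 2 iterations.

101010100010

001010100110
101010100010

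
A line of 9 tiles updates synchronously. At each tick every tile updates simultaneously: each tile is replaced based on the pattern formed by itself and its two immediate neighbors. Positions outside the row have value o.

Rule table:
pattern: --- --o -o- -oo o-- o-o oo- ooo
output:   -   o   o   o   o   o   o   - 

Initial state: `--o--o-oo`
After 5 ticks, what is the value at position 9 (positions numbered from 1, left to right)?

oooooooo-
-------oo
o-----oo-
oo---oooo
-oo-oo---
position 9 holds -

-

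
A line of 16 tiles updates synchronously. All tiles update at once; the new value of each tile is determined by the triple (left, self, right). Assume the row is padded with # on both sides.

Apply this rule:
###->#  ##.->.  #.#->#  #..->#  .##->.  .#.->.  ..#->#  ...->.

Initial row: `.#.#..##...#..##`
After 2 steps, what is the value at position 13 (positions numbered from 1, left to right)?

step 1: #.#.##..#.#.##.#
step 2: .#.#..##.#.#..#.
position 13 holds .

.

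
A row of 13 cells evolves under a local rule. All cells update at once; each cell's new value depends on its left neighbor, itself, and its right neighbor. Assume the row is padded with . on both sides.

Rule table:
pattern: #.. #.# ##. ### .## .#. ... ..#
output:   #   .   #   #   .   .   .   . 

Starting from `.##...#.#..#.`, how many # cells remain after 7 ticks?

2

..##.....#..#
...##.....#..
....##.....#.
.....##.....#
......##.....
.......##....
........##...
count of #: 2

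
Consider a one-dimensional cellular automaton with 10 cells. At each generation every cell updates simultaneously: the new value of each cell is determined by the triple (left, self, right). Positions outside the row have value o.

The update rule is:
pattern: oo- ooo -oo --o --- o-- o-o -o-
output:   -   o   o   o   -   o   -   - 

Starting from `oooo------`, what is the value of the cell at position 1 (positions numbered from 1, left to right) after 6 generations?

generation 1: ooo-o----o
generation 2: oo---o--oo
generation 3: o-o-o-oooo
generation 4: ------oooo
generation 5: o----ooooo
generation 6: -o--oooooo
position 1 holds -

-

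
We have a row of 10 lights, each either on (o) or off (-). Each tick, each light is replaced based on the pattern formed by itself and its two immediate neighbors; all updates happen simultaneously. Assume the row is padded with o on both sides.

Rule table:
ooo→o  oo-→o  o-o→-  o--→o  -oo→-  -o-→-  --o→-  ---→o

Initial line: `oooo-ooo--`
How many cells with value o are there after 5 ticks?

oooo--ooo-
ooooo--oo-
oooooo--o-
ooooooo---
ooooooooo-
count of o: 9

9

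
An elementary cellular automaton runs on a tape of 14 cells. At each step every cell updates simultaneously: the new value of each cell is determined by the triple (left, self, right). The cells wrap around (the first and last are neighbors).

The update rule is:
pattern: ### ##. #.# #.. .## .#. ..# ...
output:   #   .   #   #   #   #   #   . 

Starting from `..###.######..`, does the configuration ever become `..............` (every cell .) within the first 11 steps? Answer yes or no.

no

.###.######.#.
###.######.###
##.######.####
#.######.#####
.######.######
######.######.
#####.######.#
####.######.##
###.######.###  (repeats step 2; period 7)
step 11: #.######.#####
step 11 is #.######.#####, still not uniform .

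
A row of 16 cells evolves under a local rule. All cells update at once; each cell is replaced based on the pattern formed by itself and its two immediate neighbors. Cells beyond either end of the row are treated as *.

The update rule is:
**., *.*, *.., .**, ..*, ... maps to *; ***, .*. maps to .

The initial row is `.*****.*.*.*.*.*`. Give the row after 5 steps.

**.......*******

**...**.*.*.*.**
.*******.*.*.**.
**.....**.*.****
.*********.**...
**.......*******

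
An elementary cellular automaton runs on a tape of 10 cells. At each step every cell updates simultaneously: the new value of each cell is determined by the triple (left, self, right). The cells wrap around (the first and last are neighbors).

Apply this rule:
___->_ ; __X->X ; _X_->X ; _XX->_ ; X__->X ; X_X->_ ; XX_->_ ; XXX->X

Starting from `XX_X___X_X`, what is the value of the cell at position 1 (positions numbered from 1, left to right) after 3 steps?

X

X__XX_XX__
XXX_____XX
XX_X___X_X
position 1 holds X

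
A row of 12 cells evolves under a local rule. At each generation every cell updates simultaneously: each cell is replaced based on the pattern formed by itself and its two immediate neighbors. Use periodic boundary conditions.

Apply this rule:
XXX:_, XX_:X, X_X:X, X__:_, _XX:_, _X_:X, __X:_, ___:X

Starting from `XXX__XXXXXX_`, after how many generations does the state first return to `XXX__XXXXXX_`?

__X_______XX
__X_XXXXX__X
__XX____X__X
___X_XX_X__X
_X_XX_XXX__X
XXX_XX__X__X
__XX_X__X___
X__XXX__X_XX
X____X__XX__
X_XX_X___X__
XX_XXX_X_X__
_XX__XXXXX__
__X______X_X
__X_XXXX_XXX
__XX___XX__X
___X_X__X__X
_X_XXX__X__X
XXX__X__X__X
__X__X__X___
X_X__X__X_XX
XXX__X__XX__
__X__X___X__
X_X__X_X_X_X
XXX__XXXXXX_

24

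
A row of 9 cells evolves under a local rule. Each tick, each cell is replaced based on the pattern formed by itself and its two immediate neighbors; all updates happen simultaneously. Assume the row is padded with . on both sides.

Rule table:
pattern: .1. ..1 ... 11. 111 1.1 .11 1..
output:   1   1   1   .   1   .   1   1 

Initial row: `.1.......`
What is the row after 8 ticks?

11..11..1

111111111
11111111.
1111111.1
111111..1
11111.111
1111..11.
111.111.1
11..11..1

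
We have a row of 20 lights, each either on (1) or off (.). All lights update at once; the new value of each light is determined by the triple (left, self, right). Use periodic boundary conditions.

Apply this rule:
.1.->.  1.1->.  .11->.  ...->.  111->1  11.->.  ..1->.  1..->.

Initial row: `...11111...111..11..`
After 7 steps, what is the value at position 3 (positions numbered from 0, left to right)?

....111.....1.......
.....1..............
....................
....................  (fixed point — unchanged through step 7)
position 3 holds .

.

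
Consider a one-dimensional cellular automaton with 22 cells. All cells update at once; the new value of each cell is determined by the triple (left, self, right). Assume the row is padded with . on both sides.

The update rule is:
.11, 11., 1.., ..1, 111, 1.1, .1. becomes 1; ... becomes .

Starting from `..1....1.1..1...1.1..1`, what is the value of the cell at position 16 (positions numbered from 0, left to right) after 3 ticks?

.111..11111111.1111111
1111111111111111111111
1111111111111111111111
position 16 holds 1

1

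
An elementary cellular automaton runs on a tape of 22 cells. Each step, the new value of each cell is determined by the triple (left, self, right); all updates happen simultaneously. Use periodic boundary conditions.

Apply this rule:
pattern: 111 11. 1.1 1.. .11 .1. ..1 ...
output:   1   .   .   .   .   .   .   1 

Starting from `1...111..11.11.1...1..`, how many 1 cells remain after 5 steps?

14

..1..1...........1....
1......111111111...111
..1111..1111111..1..11
...11....11111........
11....11..111..1111111
count of 1: 14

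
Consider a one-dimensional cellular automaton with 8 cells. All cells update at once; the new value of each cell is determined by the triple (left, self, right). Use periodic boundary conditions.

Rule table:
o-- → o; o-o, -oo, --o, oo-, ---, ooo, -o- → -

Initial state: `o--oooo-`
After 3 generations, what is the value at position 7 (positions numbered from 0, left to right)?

-

-o------
--o-----
---o----
position 7 holds -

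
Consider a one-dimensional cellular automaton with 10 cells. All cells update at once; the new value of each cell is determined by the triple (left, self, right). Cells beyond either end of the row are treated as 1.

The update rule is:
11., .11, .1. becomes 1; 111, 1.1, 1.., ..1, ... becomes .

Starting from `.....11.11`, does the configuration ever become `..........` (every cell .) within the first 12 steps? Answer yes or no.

step 1: .....11.1.
step 2: .....11.1.  (fixed point — unchanged through step 12)
step 12 is .....11.1., still not uniform .

no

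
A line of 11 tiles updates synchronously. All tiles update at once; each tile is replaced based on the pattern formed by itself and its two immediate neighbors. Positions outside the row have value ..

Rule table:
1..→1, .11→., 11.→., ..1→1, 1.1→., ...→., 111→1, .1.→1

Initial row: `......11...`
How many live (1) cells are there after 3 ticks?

.....1..1..
....111111.
...1.1111.1
count of 1: 6

6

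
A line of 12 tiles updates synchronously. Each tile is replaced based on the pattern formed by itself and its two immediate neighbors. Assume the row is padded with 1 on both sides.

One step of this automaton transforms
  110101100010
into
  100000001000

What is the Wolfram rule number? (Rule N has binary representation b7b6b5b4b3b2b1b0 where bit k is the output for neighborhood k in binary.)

position 0: 111 → 1  (bit 7 = 1)
position 1: 110 → 0  (bit 6 = 0)
position 2: 101 → 0  (bit 5 = 0)
position 7: 100 → 0  (bit 4 = 0)
position 5: 011 → 0  (bit 3 = 0)
position 3: 010 → 0  (bit 2 = 0)
position 9: 001 → 0  (bit 1 = 0)
position 8: 000 → 1  (bit 0 = 1)
bits b7..b0 = 10000001 = 129

129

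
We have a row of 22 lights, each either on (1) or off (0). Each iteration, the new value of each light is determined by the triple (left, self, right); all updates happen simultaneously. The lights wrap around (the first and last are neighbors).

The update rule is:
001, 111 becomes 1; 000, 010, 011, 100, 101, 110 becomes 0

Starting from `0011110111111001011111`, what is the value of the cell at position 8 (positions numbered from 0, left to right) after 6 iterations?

0

0101100011110010001110
1000000101100100010100
0000001000001000100001
0000010000010001000010
0000100000100010000100
0001000001000100001000
position 8 holds 0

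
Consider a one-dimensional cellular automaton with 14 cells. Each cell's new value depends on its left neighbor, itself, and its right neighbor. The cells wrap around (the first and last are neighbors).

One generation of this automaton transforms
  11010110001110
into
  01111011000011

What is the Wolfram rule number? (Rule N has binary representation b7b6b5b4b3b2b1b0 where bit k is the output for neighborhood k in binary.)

position 11: 111 → 0  (bit 7 = 0)
position 1: 110 → 1  (bit 6 = 1)
position 2: 101 → 1  (bit 5 = 1)
position 7: 100 → 1  (bit 4 = 1)
position 0: 011 → 0  (bit 3 = 0)
position 3: 010 → 1  (bit 2 = 1)
position 9: 001 → 0  (bit 1 = 0)
position 8: 000 → 0  (bit 0 = 0)
bits b7..b0 = 01110100 = 116

116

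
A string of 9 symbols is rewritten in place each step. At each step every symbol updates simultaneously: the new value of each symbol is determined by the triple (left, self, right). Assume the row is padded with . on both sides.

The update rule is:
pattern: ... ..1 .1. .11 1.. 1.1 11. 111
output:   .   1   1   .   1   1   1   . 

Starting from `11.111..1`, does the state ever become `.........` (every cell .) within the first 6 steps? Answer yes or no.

.11..1111
1.111...1
11..11.11
.111.11.1
1..11.111
111.11..1
step 6 is 111.11..1, still not uniform .

no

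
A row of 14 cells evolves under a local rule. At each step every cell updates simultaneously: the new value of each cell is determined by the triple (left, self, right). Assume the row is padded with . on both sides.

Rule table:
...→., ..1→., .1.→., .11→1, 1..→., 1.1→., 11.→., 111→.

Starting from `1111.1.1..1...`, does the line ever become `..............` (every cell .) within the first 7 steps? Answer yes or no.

yes

1.............
..............
all cells are . at step 2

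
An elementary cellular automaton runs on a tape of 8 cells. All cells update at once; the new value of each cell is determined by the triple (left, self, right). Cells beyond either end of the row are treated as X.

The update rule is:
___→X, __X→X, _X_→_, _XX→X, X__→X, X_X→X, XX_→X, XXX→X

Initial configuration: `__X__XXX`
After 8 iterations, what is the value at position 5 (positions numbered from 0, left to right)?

XX_XXXXX
XXXXXXXX
XXXXXXXX  (fixed point — unchanged through iteration 8)
position 5 holds X

X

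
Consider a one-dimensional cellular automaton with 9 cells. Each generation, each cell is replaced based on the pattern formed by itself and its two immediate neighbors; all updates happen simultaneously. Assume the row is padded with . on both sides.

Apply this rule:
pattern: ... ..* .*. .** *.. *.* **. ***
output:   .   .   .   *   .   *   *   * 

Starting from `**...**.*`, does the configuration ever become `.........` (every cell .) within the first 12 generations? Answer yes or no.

**...***.
**...***.  (fixed point — unchanged through generation 12)
generation 12 is **...***., still not uniform .

no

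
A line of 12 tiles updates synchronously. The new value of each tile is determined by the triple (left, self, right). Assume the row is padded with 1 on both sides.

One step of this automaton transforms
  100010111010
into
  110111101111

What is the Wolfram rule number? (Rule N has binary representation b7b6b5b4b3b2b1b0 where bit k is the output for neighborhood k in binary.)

position 7: 111 → 0  (bit 7 = 0)
position 0: 110 → 1  (bit 6 = 1)
position 5: 101 → 1  (bit 5 = 1)
position 1: 100 → 1  (bit 4 = 1)
position 6: 011 → 1  (bit 3 = 1)
position 4: 010 → 1  (bit 2 = 1)
position 3: 001 → 1  (bit 1 = 1)
position 2: 000 → 0  (bit 0 = 0)
bits b7..b0 = 01111110 = 126

126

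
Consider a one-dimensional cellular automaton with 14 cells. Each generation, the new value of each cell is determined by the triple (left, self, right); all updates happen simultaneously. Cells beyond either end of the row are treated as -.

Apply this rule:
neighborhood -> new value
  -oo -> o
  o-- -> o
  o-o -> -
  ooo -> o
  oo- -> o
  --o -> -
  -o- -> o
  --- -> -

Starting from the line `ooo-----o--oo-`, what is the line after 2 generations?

oooo----oo-ooo
ooooo---oo-ooo

ooooo---oo-ooo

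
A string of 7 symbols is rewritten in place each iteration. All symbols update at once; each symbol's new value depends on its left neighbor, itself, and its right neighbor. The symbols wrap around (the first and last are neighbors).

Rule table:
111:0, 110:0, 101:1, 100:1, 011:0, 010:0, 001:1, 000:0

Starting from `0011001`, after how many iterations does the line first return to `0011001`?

iteration 1: 1100110
iteration 2: 0011001

2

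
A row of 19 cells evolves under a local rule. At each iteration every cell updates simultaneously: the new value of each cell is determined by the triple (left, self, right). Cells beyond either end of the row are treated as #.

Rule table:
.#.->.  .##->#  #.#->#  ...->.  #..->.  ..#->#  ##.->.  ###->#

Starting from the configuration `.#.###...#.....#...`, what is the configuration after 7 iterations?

..#.....#...#######

#.###...#.....#...#
.###...#.....#...##
###...#.....#...###
##...#.....#...####
#...#.....#...#####
...#.....#...######
..#.....#...#######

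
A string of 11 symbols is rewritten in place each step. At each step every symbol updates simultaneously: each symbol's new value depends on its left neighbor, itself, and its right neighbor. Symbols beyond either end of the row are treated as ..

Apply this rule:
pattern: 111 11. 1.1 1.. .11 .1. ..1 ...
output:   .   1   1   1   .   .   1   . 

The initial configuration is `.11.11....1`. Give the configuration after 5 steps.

step 1: 1.11.11..1.
step 2: .1.11.111.1
step 3: 1.1.11..11.
step 4: .1.1.111.11
step 5: 1.1.1..11.1

1.1.1..11.1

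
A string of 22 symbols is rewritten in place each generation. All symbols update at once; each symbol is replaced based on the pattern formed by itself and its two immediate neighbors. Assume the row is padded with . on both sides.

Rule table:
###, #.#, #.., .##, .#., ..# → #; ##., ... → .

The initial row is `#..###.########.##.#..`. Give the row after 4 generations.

#####.########.##.###.
####.########.##.###.#
###.########.##.###.##
##.########.##.###.##.

##.########.##.###.##.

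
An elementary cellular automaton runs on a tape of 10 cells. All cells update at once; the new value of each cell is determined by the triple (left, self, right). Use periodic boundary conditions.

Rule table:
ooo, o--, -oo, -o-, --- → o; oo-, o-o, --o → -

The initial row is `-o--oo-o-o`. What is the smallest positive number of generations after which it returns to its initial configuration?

-oo-o--o-o
-o--oo-o-o

2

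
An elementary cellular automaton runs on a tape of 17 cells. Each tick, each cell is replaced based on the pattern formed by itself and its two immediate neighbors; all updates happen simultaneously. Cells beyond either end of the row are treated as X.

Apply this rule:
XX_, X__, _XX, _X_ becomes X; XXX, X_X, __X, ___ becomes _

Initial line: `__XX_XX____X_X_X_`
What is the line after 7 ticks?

X_XX_XXX___X_X_X_
X_XX_X_XX__X_X_X_
X_XX_X_XXX_X_X_X_
X_XX_X_X_X_X_X_X_
X_XX_X_X_X_X_X_X_  (fixed point — unchanged through tick 7)

X_XX_X_X_X_X_X_X_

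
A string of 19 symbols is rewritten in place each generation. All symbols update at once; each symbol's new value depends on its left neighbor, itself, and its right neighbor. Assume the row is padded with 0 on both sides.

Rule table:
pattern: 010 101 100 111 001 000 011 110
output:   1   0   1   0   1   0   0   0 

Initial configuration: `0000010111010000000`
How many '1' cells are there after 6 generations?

0000110000011000000
0001001000100100000
0011111101111110000
0100000000000001000
1110000000000011100
0001000000000100010
count of 1: 3

3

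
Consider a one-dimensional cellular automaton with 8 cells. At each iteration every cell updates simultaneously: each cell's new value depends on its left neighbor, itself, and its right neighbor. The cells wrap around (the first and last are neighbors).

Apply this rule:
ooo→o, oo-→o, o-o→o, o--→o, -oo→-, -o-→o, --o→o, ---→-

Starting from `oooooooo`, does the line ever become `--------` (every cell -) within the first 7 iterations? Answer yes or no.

oooooooo  (fixed point — unchanged through iteration 7)
iteration 7 is oooooooo, still not uniform -

no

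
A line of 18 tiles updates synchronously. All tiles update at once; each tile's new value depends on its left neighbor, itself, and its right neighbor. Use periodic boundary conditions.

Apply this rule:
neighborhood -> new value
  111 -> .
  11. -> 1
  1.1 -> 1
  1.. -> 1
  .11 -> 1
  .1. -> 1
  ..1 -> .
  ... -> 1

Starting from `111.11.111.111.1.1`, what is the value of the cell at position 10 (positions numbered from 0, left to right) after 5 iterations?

iteration 1: ..111111.111.11111
iteration 2: 1.1....111.111...1
iteration 3: 111111.1.111.111.1
iteration 4: .....11111.111.111
iteration 5: 1111.1...111.111.1
position 10 holds 1

1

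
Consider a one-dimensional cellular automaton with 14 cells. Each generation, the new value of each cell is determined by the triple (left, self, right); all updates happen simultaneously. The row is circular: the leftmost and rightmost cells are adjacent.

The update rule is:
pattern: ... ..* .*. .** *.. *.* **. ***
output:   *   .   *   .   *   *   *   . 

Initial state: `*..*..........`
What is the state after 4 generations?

**........**..

**.**********.
.**.........**
*.*********..*
**........**..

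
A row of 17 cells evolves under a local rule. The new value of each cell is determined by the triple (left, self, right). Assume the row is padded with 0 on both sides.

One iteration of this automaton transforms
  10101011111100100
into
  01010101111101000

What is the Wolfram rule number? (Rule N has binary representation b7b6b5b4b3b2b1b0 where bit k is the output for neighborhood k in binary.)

position 7: 111 → 1  (bit 7 = 1)
position 11: 110 → 1  (bit 6 = 1)
position 1: 101 → 1  (bit 5 = 1)
position 12: 100 → 0  (bit 4 = 0)
position 6: 011 → 0  (bit 3 = 0)
position 0: 010 → 0  (bit 2 = 0)
position 13: 001 → 1  (bit 1 = 1)
position 16: 000 → 0  (bit 0 = 0)
bits b7..b0 = 11100010 = 226

226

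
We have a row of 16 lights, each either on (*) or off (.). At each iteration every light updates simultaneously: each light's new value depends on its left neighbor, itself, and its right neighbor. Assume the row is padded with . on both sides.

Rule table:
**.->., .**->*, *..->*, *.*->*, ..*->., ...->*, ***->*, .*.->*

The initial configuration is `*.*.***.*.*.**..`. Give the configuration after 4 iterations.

******.******.**
*****.******.**.
****.******.**.*
***.******.**.**

***.******.**.**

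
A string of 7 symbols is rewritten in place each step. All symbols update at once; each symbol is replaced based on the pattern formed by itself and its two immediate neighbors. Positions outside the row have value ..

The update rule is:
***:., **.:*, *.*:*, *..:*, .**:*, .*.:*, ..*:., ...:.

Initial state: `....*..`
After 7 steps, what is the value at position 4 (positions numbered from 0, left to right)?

step 1: ....**.
step 2: ....***
step 3: ....*.*
step 4: ....***  (repeats step 2; period 2)
step 7: ....*.*
position 4 holds *

*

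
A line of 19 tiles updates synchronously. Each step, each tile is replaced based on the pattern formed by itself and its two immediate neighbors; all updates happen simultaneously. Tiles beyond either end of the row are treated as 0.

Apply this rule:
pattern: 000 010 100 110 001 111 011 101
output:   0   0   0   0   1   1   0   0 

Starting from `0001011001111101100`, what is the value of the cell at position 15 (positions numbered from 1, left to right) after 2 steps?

0

step 1: 0010000010111000000
step 2: 0100000100010000000
position 15 holds 0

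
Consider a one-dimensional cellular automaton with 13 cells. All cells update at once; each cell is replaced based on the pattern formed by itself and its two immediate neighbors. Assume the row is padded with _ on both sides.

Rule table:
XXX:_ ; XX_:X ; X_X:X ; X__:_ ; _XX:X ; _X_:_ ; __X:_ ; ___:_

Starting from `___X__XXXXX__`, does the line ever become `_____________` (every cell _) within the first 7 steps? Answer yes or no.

yes

______X___X__
_____________
all cells are _ at step 2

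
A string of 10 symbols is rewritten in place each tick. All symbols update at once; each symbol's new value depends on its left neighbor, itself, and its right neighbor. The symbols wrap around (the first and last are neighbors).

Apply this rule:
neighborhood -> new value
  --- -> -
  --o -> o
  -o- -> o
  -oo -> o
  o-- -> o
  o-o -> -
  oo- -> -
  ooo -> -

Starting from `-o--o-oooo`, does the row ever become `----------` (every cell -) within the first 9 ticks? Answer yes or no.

-oooo-o---
oo----oo--
o-o--oo-oo
--oooo--o-
-oo---oooo
-o-o-oo---
oo-o-o-o--
o--o-o-ooo
-ooo-o-o--
tick 9 is -ooo-o-o--, still not uniform -

no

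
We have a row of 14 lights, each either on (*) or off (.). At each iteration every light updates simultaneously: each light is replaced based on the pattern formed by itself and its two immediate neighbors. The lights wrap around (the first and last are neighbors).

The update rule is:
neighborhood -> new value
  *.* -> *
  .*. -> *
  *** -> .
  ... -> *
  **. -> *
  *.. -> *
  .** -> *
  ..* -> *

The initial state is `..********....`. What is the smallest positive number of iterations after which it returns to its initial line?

2

iteration 1: ***......*****
iteration 2: ..********....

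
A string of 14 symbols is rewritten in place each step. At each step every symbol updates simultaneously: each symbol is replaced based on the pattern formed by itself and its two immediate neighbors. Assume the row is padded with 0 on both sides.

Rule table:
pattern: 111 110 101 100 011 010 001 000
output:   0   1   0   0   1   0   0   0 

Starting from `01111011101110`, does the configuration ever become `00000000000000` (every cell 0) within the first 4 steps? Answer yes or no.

01001010101010
00000000000000
all cells are 0 at step 2

yes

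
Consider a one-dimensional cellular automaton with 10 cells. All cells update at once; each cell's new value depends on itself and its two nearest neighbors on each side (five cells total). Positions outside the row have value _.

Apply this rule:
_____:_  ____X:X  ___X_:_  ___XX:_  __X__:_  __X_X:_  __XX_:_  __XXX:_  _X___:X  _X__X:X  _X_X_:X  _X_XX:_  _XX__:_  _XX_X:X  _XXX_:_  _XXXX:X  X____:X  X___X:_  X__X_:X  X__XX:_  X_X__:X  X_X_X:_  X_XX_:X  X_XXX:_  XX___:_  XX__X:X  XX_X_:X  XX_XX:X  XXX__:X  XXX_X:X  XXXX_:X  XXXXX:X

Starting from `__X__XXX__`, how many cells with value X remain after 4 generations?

generation 1: X__X___X_X
generation 2: _XX_X___XX
generation 3: __XXXX____
generation 4: X__XXX_X__
count of X: 5

5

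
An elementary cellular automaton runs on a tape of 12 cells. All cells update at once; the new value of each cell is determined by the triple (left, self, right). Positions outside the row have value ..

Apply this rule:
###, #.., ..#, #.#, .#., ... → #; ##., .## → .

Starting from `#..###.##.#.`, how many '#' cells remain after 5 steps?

10

###.#.#..###
.#.######.#.
###.####.###
.#.#.##.#.#.
#####..#####
count of #: 10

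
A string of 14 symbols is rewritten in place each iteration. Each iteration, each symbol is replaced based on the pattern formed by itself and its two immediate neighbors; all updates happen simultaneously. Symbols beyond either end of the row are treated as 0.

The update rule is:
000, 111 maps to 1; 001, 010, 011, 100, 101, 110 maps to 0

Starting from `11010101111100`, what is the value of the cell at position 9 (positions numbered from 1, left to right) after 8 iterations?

iteration 1: 00000000111001
iteration 2: 11111110010000
iteration 3: 01111100000111
iteration 4: 00111001110010
iteration 5: 10010000100000
iteration 6: 00000110001111
iteration 7: 11110000100110
iteration 8: 01100110000000
position 9 holds 0

0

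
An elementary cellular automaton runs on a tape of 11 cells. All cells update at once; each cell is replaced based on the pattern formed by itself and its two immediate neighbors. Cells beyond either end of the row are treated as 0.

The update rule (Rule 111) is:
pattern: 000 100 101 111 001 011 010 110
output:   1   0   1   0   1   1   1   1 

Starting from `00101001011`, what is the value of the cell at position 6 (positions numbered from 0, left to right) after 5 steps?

0

11111011111
10001110001
10111010111
11101111101
10111000111
position 6 holds 0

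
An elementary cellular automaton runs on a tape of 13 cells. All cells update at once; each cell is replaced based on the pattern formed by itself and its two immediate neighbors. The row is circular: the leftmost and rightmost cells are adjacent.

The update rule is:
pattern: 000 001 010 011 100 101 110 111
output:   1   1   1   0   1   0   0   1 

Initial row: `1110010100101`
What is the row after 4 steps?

0111111011111

1101110111100
0000100011011
1111111100000
0111111011111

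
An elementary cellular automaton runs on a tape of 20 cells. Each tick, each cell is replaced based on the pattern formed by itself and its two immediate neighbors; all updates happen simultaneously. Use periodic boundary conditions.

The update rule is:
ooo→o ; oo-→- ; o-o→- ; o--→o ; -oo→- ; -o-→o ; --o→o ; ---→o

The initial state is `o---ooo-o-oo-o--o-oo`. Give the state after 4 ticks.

-ooo---oooo-ooooooo-

tick 1: -ooo-o--o----oooo--o
tick 2: --o--oooooooo-oo-ooo
tick 3: ooooo-oooooo------o-
tick 4: -ooo---oooo-ooooooo-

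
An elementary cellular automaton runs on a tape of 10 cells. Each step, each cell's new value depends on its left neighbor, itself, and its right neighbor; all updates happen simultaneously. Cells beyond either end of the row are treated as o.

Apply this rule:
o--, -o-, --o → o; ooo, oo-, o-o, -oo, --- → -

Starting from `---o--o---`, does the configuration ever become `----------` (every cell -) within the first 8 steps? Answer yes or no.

yes

o-oooooo-o
----------
all cells are - at step 2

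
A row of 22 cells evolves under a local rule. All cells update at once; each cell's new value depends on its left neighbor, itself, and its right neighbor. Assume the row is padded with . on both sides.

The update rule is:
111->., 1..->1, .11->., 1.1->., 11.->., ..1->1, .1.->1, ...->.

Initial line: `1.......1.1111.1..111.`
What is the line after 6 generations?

..1......111111..1...1

generation 1: 11.....11......111...1
generation 2: ..1...1..1....1...1.11
generation 3: .111.111111..111.11...
generation 4: 1..........11......1..
generation 5: 11........1..1....111.
generation 6: ..1......111111..1...1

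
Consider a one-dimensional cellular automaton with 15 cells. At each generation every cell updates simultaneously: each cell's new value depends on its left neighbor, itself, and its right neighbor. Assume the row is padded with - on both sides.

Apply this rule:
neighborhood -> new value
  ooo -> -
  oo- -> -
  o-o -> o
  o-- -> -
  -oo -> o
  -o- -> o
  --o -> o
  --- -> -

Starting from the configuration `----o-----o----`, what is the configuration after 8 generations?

o-oo-----------

---oo----oo----
--oo----oo-----
-oo----oo------
oo----oo-------
o----oo--------
o---oo---------
o--oo----------
o-oo-----------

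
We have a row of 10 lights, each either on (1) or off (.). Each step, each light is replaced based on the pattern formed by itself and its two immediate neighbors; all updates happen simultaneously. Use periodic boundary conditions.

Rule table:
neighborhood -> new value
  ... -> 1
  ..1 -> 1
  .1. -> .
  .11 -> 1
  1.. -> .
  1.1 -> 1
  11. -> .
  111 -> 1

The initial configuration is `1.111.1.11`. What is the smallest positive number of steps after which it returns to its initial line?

step 1: .111.1.111
step 2: 111.1.111.
step 3: 11.1.111.1
step 4: 1.1.111.11
step 5: .1.111.111
step 6: 1.111.111.
step 7: .111.111.1
step 8: 111.111.1.
step 9: 11.111.1.1
step 10: 1.111.1.11

10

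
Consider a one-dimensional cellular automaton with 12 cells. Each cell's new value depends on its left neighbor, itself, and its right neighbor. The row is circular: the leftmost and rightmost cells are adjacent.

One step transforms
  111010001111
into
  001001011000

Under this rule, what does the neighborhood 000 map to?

0

At position 6 the neighborhood is 000; the next row has 0 there.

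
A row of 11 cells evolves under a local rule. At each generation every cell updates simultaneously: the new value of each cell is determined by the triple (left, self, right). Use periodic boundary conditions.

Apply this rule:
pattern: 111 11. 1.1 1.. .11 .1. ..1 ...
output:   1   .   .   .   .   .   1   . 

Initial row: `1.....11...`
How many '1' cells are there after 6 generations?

2

.....1....1
....1....1.
...1....1..
..1....1...
.1....1....
1....1.....
count of 1: 2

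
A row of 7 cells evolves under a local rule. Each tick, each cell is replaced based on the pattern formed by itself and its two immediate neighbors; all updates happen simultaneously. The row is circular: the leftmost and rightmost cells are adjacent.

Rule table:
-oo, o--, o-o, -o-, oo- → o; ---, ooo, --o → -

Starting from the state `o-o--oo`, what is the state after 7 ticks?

-oo-o--

tick 1: oooo-o-
tick 2: o--oooo
tick 3: oo-o---
tick 4: ooooo--
tick 5: o---oo-
tick 6: oo--ooo
tick 7: -oo-o--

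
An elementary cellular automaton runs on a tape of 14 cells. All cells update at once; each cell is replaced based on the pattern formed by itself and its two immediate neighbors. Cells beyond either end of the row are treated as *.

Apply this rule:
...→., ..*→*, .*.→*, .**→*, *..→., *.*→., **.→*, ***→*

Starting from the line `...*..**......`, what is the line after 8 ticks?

.***.***.*****

tick 1: ..**.***.....*
tick 2: .***.***....**
tick 3: .***.***...***
tick 4: .***.***..****
tick 5: .***.***.*****
tick 6: .***.***.*****  (fixed point — unchanged through tick 8)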